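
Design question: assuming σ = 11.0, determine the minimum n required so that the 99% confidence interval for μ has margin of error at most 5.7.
n ≥ 25

For margin E ≤ 5.7:
n ≥ (z* · σ / E)²
n ≥ (2.576 · 11.0 / 5.7)²
n ≥ 24.71

Minimum n = 25 (rounding up)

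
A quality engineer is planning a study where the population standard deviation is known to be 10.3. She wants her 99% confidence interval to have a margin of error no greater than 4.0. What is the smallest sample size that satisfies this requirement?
n ≥ 44

For margin E ≤ 4.0:
n ≥ (z* · σ / E)²
n ≥ (2.576 · 10.3 / 4.0)²
n ≥ 44.00

Minimum n = 44 (rounding up)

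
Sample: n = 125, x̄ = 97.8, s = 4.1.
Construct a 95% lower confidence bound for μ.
μ ≥ 97.19

Lower bound (one-sided):
t* = 1.657 (one-sided for 95%)
Lower bound = x̄ - t* · s/√n = 97.8 - 1.657 · 4.1/√125 = 97.19

We are 95% confident that μ ≥ 97.19.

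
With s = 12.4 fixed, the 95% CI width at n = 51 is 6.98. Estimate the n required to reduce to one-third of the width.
n ≈ 459

CI width ∝ 1/√n
To reduce width by factor 3, need √n to grow by 3 → need 3² = 9 times as many samples.

Current: n = 51, width = 6.98
New: n = 459, width ≈ 2.27

Width reduced by factor of 6.98/2.27 = 3.07.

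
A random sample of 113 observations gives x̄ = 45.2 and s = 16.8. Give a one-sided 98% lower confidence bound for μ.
μ ≥ 41.92

Lower bound (one-sided):
t* = 2.078 (one-sided for 98%)
Lower bound = x̄ - t* · s/√n = 45.2 - 2.078 · 16.8/√113 = 41.92

We are 98% confident that μ ≥ 41.92.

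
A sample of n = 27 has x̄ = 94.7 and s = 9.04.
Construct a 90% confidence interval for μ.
(91.73, 97.67)

t-interval (σ unknown):
df = n - 1 = 26
t* = 1.706 for 90% confidence

Margin of error = t* · s/√n = 1.706 · 9.04/√27 = 2.97

CI: (91.73, 97.67)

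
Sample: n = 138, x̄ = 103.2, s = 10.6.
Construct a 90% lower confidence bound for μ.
μ ≥ 102.04

Lower bound (one-sided):
t* = 1.288 (one-sided for 90%)
Lower bound = x̄ - t* · s/√n = 103.2 - 1.288 · 10.6/√138 = 102.04

We are 90% confident that μ ≥ 102.04.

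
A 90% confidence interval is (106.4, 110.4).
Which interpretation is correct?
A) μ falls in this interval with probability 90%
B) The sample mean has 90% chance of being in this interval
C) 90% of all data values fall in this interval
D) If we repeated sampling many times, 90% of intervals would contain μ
D

A) Wrong — μ is fixed; the randomness lives in the interval, not in μ.
B) Wrong — x̄ is observed and sits in the interval by construction.
C) Wrong — a CI is about the parameter μ, not individual data values.
D) Correct — this is the frequentist long-run coverage interpretation.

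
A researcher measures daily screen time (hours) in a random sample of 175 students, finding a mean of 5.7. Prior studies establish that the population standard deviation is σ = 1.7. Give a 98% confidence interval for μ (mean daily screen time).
(5.40, 6.00)

z-interval (σ known):
z* = 2.326 for 98% confidence

Margin of error = z* · σ/√n = 2.326 · 1.7/√175 = 0.30

CI: (5.7 - 0.30, 5.7 + 0.30) = (5.40, 6.00)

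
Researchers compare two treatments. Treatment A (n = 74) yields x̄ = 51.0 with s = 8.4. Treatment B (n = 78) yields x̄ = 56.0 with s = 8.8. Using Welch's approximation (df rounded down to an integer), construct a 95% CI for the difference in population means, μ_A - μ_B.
(-7.76, -2.24)

Difference: x̄₁ - x̄₂ = -5.00
SE = √(s₁²/n₁ + s₂²/n₂) = √(8.4²/74 + 8.8²/78) = 1.3951
df = 149.99 → 149 (Welch–Satterthwaite, rounded down)
t* = 1.976

CI: -5.00 ± 1.976 · 1.3951 = -5.00 ± 2.76 = (-7.76, -2.24)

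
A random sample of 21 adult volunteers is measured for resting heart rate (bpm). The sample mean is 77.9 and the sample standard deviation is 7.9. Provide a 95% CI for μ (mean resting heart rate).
(74.30, 81.50)

t-interval (σ unknown):
df = n - 1 = 20
t* = 2.086 for 95% confidence

Margin of error = t* · s/√n = 2.086 · 7.9/√21 = 3.60

CI: (74.30, 81.50)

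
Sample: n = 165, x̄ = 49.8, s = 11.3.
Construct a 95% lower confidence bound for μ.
μ ≥ 48.34

Lower bound (one-sided):
t* = 1.654 (one-sided for 95%)
Lower bound = x̄ - t* · s/√n = 49.8 - 1.654 · 11.3/√165 = 48.34

We are 95% confident that μ ≥ 48.34.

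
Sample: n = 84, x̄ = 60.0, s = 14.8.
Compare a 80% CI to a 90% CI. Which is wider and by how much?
90% CI is wider by 1.20

df = 83
80% CI: t* = 1.292, (57.91, 62.09), width = 2 · t* · s/√n = 4.17
90% CI: t* = 1.663, (57.31, 62.69), width = 2 · t* · s/√n = 5.37

The 90% CI is wider by 5.37 - 4.17 = 1.20.
Higher confidence requires a wider interval.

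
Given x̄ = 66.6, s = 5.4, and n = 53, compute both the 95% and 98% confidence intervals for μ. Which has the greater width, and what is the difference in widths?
98% CI is wider by 0.58

df = 52
95% CI: t* = 2.007, (65.11, 68.09), width = 2 · t* · s/√n = 2.98
98% CI: t* = 2.400, (64.82, 68.38), width = 2 · t* · s/√n = 3.56

The 98% CI is wider by 3.56 - 2.98 = 0.58.
Higher confidence requires a wider interval.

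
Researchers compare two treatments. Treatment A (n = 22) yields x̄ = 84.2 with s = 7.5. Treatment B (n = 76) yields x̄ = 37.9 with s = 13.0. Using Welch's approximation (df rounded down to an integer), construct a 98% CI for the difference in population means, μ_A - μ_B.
(41.07, 51.53)

Difference: x̄₁ - x̄₂ = 46.30
SE = √(s₁²/n₁ + s₂²/n₂) = √(7.5²/22 + 13.0²/76) = 2.1864
df = 60.58 → 60 (Welch–Satterthwaite, rounded down)
t* = 2.390

CI: 46.30 ± 2.390 · 2.1864 = 46.30 ± 5.23 = (41.07, 51.53)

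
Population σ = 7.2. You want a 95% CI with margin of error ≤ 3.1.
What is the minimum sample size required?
n ≥ 21

For margin E ≤ 3.1:
n ≥ (z* · σ / E)²
n ≥ (1.960 · 7.2 / 3.1)²
n ≥ 20.72

Minimum n = 21 (rounding up)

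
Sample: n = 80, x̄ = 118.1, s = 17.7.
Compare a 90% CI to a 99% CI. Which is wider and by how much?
99% CI is wider by 3.86

df = 79
90% CI: t* = 1.664, (114.81, 121.39), width = 2 · t* · s/√n = 6.59
99% CI: t* = 2.640, (112.88, 123.32), width = 2 · t* · s/√n = 10.45

The 99% CI is wider by 10.45 - 6.59 = 3.86.
Higher confidence requires a wider interval.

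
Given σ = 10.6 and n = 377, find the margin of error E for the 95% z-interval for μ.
Margin of error = 1.07

Margin of error = z* · σ/√n
= 1.960 · 10.6/√377
= 1.960 · 10.6/19.4165
= 1.07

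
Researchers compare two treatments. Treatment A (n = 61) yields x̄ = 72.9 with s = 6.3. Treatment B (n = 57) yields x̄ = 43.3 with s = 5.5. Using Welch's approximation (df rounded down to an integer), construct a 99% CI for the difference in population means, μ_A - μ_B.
(26.75, 32.45)

Difference: x̄₁ - x̄₂ = 29.60
SE = √(s₁²/n₁ + s₂²/n₂) = √(6.3²/61 + 5.5²/57) = 1.0869
df = 115.48 → 115 (Welch–Satterthwaite, rounded down)
t* = 2.619

CI: 29.60 ± 2.619 · 1.0869 = 29.60 ± 2.85 = (26.75, 32.45)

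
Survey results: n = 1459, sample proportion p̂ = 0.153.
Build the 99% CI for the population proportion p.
(0.129, 0.177)

Proportion CI:
SE = √(p̂(1-p̂)/n) = √(0.153 · 0.847 / 1459) = 0.00942

z* = 2.576
Margin = z* · SE = 2.576 · 0.00942 = 0.0243

CI: 0.153 ± 0.0243 = (0.129, 0.177)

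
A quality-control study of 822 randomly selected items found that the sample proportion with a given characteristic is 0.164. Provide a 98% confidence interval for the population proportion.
(0.134, 0.194)

Proportion CI:
SE = √(p̂(1-p̂)/n) = √(0.164 · 0.836 / 822) = 0.01291

z* = 2.326
Margin = z* · SE = 2.326 · 0.01291 = 0.0300

CI: 0.164 ± 0.0300 = (0.134, 0.194)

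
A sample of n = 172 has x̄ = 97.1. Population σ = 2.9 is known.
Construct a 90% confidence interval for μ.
(96.74, 97.46)

z-interval (σ known):
z* = 1.645 for 90% confidence

Margin of error = z* · σ/√n = 1.645 · 2.9/√172 = 0.36

CI: (97.1 - 0.36, 97.1 + 0.36) = (96.74, 97.46)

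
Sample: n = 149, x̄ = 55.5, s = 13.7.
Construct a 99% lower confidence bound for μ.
μ ≥ 52.86

Lower bound (one-sided):
t* = 2.352 (one-sided for 99%)
Lower bound = x̄ - t* · s/√n = 55.5 - 2.352 · 13.7/√149 = 52.86

We are 99% confident that μ ≥ 52.86.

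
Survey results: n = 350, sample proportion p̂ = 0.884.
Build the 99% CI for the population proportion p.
(0.840, 0.928)

Proportion CI:
SE = √(p̂(1-p̂)/n) = √(0.884 · 0.116 / 350) = 0.01712

z* = 2.576
Margin = z* · SE = 2.576 · 0.01712 = 0.0441

CI: 0.884 ± 0.0441 = (0.840, 0.928)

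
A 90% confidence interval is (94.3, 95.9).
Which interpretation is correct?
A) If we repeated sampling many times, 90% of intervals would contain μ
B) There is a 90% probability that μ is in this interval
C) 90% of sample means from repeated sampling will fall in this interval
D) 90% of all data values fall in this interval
A

A) Correct — this is the frequentist long-run coverage interpretation.
B) Wrong — μ is fixed; the randomness lives in the interval, not in μ.
C) Wrong — coverage applies to intervals containing μ, not to future x̄ values.
D) Wrong — a CI is about the parameter μ, not individual data values.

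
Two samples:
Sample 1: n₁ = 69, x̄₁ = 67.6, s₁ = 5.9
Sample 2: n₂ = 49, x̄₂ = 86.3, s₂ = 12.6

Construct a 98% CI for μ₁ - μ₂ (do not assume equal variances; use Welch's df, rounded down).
(-23.32, -14.08)

Difference: x̄₁ - x̄₂ = -18.70
SE = √(s₁²/n₁ + s₂²/n₂) = √(5.9²/69 + 12.6²/49) = 1.9351
df = 63.03 → 63 (Welch–Satterthwaite, rounded down)
t* = 2.387

CI: -18.70 ± 2.387 · 1.9351 = -18.70 ± 4.62 = (-23.32, -14.08)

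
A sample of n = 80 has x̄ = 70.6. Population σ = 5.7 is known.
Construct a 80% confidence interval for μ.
(69.78, 71.42)

z-interval (σ known):
z* = 1.282 for 80% confidence

Margin of error = z* · σ/√n = 1.282 · 5.7/√80 = 0.82

CI: (70.6 - 0.82, 70.6 + 0.82) = (69.78, 71.42)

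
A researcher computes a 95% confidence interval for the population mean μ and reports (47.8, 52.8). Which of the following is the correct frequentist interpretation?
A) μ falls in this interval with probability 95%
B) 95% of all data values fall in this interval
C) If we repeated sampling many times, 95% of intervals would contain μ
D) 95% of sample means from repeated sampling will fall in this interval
C

A) Wrong — μ is fixed; the randomness lives in the interval, not in μ.
B) Wrong — a CI is about the parameter μ, not individual data values.
C) Correct — this is the frequentist long-run coverage interpretation.
D) Wrong — coverage applies to intervals containing μ, not to future x̄ values.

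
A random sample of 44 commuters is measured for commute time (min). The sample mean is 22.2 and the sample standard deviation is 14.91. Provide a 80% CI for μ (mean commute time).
(19.27, 25.13)

t-interval (σ unknown):
df = n - 1 = 43
t* = 1.302 for 80% confidence

Margin of error = t* · s/√n = 1.302 · 14.91/√44 = 2.93

CI: (19.27, 25.13)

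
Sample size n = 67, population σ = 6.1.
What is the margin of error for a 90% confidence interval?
Margin of error = 1.23

Margin of error = z* · σ/√n
= 1.645 · 6.1/√67
= 1.645 · 6.1/8.1854
= 1.23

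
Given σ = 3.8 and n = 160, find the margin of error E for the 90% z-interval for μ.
Margin of error = 0.49

Margin of error = z* · σ/√n
= 1.645 · 3.8/√160
= 1.645 · 3.8/12.6491
= 0.49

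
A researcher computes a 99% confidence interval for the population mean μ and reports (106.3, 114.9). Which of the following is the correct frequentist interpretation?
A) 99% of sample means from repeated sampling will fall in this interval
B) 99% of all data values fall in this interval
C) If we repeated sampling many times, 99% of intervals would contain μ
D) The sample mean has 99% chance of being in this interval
C

A) Wrong — coverage applies to intervals containing μ, not to future x̄ values.
B) Wrong — a CI is about the parameter μ, not individual data values.
C) Correct — this is the frequentist long-run coverage interpretation.
D) Wrong — x̄ is observed and sits in the interval by construction.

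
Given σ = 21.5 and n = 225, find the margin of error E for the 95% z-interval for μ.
Margin of error = 2.81

Margin of error = z* · σ/√n
= 1.960 · 21.5/√225
= 1.960 · 21.5/15.0000
= 2.81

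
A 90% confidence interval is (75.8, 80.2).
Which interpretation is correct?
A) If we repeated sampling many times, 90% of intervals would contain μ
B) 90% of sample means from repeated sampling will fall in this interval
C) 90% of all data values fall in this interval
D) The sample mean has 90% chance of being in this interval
A

A) Correct — this is the frequentist long-run coverage interpretation.
B) Wrong — coverage applies to intervals containing μ, not to future x̄ values.
C) Wrong — a CI is about the parameter μ, not individual data values.
D) Wrong — x̄ is observed and sits in the interval by construction.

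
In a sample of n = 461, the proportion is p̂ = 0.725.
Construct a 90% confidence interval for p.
(0.691, 0.759)

Proportion CI:
SE = √(p̂(1-p̂)/n) = √(0.725 · 0.275 / 461) = 0.02080

z* = 1.645
Margin = z* · SE = 1.645 · 0.02080 = 0.0342

CI: 0.725 ± 0.0342 = (0.691, 0.759)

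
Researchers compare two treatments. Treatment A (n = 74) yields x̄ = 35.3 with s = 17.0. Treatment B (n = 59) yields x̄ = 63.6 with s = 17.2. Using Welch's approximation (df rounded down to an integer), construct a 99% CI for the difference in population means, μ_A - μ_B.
(-36.11, -20.49)

Difference: x̄₁ - x̄₂ = -28.30
SE = √(s₁²/n₁ + s₂²/n₂) = √(17.0²/74 + 17.2²/59) = 2.9866
df = 123.84 → 123 (Welch–Satterthwaite, rounded down)
t* = 2.616

CI: -28.30 ± 2.616 · 2.9866 = -28.30 ± 7.81 = (-36.11, -20.49)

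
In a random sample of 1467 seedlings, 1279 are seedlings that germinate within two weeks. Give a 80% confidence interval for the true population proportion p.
(0.861, 0.883)

Proportion CI:
p̂ = 1279/1467 = 0.87185
SE = √(p̂(1-p̂)/n) = √(0.87185 · 0.12815 / 1467) = 0.00873

z* = 1.282
Margin = z* · SE = 1.282 · 0.00873 = 0.0112

CI: 0.87185 ± 0.0112 = (0.861, 0.883)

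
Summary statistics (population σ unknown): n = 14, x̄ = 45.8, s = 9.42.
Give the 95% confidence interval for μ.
(40.36, 51.24)

t-interval (σ unknown):
df = n - 1 = 13
t* = 2.160 for 95% confidence

Margin of error = t* · s/√n = 2.160 · 9.42/√14 = 5.44

CI: (40.36, 51.24)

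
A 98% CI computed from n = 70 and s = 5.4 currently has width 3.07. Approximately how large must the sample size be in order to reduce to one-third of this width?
n ≈ 630

CI width ∝ 1/√n
To reduce width by factor 3, need √n to grow by 3 → need 3² = 9 times as many samples.

Current: n = 70, width = 3.07
New: n = 630, width ≈ 1.00

Width reduced by factor of 3.07/1.00 = 3.07.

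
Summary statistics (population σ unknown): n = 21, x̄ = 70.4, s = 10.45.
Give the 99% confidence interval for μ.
(63.91, 76.89)

t-interval (σ unknown):
df = n - 1 = 20
t* = 2.845 for 99% confidence

Margin of error = t* · s/√n = 2.845 · 10.45/√21 = 6.49

CI: (63.91, 76.89)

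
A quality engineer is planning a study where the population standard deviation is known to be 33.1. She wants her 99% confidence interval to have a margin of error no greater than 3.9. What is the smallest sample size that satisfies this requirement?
n ≥ 478

For margin E ≤ 3.9:
n ≥ (z* · σ / E)²
n ≥ (2.576 · 33.1 / 3.9)²
n ≥ 477.99

Minimum n = 478 (rounding up)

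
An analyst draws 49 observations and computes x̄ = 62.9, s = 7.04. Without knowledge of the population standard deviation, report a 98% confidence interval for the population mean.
(60.48, 65.32)

t-interval (σ unknown):
df = n - 1 = 48
t* = 2.407 for 98% confidence

Margin of error = t* · s/√n = 2.407 · 7.04/√49 = 2.42

CI: (60.48, 65.32)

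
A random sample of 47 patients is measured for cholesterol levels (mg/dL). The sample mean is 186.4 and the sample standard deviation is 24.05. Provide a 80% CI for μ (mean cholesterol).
(181.84, 190.96)

t-interval (σ unknown):
df = n - 1 = 46
t* = 1.300 for 80% confidence

Margin of error = t* · s/√n = 1.300 · 24.05/√47 = 4.56

CI: (181.84, 190.96)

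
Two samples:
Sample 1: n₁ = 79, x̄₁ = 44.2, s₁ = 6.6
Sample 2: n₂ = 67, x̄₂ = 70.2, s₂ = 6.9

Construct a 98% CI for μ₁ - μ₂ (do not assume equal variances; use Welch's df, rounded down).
(-28.64, -23.36)

Difference: x̄₁ - x̄₂ = -26.00
SE = √(s₁²/n₁ + s₂²/n₂) = √(6.6²/79 + 6.9²/67) = 1.1234
df = 137.91 → 137 (Welch–Satterthwaite, rounded down)
t* = 2.354

CI: -26.00 ± 2.354 · 1.1234 = -26.00 ± 2.64 = (-28.64, -23.36)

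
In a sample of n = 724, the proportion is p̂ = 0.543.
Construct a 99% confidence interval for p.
(0.495, 0.591)

Proportion CI:
SE = √(p̂(1-p̂)/n) = √(0.543 · 0.457 / 724) = 0.01851

z* = 2.576
Margin = z* · SE = 2.576 · 0.01851 = 0.0477

CI: 0.543 ± 0.0477 = (0.495, 0.591)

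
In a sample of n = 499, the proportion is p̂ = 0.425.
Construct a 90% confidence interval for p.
(0.389, 0.461)

Proportion CI:
SE = √(p̂(1-p̂)/n) = √(0.425 · 0.575 / 499) = 0.02213

z* = 1.645
Margin = z* · SE = 1.645 · 0.02213 = 0.0364

CI: 0.425 ± 0.0364 = (0.389, 0.461)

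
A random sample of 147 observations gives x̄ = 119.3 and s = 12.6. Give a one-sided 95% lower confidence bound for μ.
μ ≥ 117.58

Lower bound (one-sided):
t* = 1.655 (one-sided for 95%)
Lower bound = x̄ - t* · s/√n = 119.3 - 1.655 · 12.6/√147 = 117.58

We are 95% confident that μ ≥ 117.58.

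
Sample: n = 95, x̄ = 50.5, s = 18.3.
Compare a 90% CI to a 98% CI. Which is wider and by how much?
98% CI is wider by 2.65

df = 94
90% CI: t* = 1.661, (47.38, 53.62), width = 2 · t* · s/√n = 6.24
98% CI: t* = 2.367, (46.06, 54.94), width = 2 · t* · s/√n = 8.89

The 98% CI is wider by 8.89 - 6.24 = 2.65.
Higher confidence requires a wider interval.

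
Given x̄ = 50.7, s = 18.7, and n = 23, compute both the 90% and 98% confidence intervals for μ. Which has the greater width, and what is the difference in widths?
98% CI is wider by 6.17

df = 22
90% CI: t* = 1.717, (44.01, 57.39), width = 2 · t* · s/√n = 13.39
98% CI: t* = 2.508, (40.92, 60.48), width = 2 · t* · s/√n = 19.56

The 98% CI is wider by 19.56 - 13.39 = 6.17.
Higher confidence requires a wider interval.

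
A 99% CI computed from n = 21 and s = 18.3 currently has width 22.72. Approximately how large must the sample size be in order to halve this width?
n ≈ 84

CI width ∝ 1/√n
To reduce width by factor 2, need √n to grow by 2 → need 2² = 4 times as many samples.

Current: n = 21, width = 22.72
New: n = 84, width ≈ 10.53

Width reduced by factor of 22.72/10.53 = 2.16.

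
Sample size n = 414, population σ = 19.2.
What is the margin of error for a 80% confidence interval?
Margin of error = 1.21

Margin of error = z* · σ/√n
= 1.282 · 19.2/√414
= 1.282 · 19.2/20.3470
= 1.21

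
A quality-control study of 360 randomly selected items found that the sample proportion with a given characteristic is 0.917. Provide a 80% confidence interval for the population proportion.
(0.898, 0.936)

Proportion CI:
SE = √(p̂(1-p̂)/n) = √(0.917 · 0.083 / 360) = 0.01454

z* = 1.282
Margin = z* · SE = 1.282 · 0.01454 = 0.0186

CI: 0.917 ± 0.0186 = (0.898, 0.936)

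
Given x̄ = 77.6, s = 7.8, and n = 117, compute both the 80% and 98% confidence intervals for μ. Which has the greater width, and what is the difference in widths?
98% CI is wider by 1.54

df = 116
80% CI: t* = 1.289, (76.67, 78.53), width = 2 · t* · s/√n = 1.86
98% CI: t* = 2.359, (75.90, 79.30), width = 2 · t* · s/√n = 3.40

The 98% CI is wider by 3.40 - 1.86 = 1.54.
Higher confidence requires a wider interval.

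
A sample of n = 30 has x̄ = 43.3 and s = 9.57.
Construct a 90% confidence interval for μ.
(40.33, 46.27)

t-interval (σ unknown):
df = n - 1 = 29
t* = 1.699 for 90% confidence

Margin of error = t* · s/√n = 1.699 · 9.57/√30 = 2.97

CI: (40.33, 46.27)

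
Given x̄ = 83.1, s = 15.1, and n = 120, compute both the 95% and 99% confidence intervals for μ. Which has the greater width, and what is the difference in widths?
99% CI is wider by 1.76

df = 119
95% CI: t* = 1.980, (80.37, 85.83), width = 2 · t* · s/√n = 5.46
99% CI: t* = 2.618, (79.49, 86.71), width = 2 · t* · s/√n = 7.22

The 99% CI is wider by 7.22 - 5.46 = 1.76.
Higher confidence requires a wider interval.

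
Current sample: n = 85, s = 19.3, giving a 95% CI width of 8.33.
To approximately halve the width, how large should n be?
n ≈ 340

CI width ∝ 1/√n
To reduce width by factor 2, need √n to grow by 2 → need 2² = 4 times as many samples.

Current: n = 85, width = 8.33
New: n = 340, width ≈ 4.12

Width reduced by factor of 8.33/4.12 = 2.02.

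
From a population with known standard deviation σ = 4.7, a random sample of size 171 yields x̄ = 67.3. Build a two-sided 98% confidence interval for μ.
(66.46, 68.14)

z-interval (σ known):
z* = 2.326 for 98% confidence

Margin of error = z* · σ/√n = 2.326 · 4.7/√171 = 0.84

CI: (67.3 - 0.84, 67.3 + 0.84) = (66.46, 68.14)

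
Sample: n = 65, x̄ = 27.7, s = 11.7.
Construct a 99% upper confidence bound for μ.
μ ≤ 31.16

Upper bound (one-sided):
t* = 2.386 (one-sided for 99%)
Upper bound = x̄ + t* · s/√n = 27.7 + 2.386 · 11.7/√65 = 31.16

We are 99% confident that μ ≤ 31.16.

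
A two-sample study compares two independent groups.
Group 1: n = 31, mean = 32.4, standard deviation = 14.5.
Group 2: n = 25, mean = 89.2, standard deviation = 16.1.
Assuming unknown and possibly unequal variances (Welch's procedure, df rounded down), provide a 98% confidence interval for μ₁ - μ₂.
(-66.77, -46.83)

Difference: x̄₁ - x̄₂ = -56.80
SE = √(s₁²/n₁ + s₂²/n₂) = √(14.5²/31 + 16.1²/25) = 4.1413
df = 48.92 → 48 (Welch–Satterthwaite, rounded down)
t* = 2.407

CI: -56.80 ± 2.407 · 4.1413 = -56.80 ± 9.97 = (-66.77, -46.83)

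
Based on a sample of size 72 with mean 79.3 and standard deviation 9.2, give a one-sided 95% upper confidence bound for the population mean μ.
μ ≤ 81.11

Upper bound (one-sided):
t* = 1.667 (one-sided for 95%)
Upper bound = x̄ + t* · s/√n = 79.3 + 1.667 · 9.2/√72 = 81.11

We are 95% confident that μ ≤ 81.11.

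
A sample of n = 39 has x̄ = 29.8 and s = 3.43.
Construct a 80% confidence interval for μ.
(29.08, 30.52)

t-interval (σ unknown):
df = n - 1 = 38
t* = 1.304 for 80% confidence

Margin of error = t* · s/√n = 1.304 · 3.43/√39 = 0.72

CI: (29.08, 30.52)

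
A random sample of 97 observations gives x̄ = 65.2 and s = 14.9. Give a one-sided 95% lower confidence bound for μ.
μ ≥ 62.69

Lower bound (one-sided):
t* = 1.661 (one-sided for 95%)
Lower bound = x̄ - t* · s/√n = 65.2 - 1.661 · 14.9/√97 = 62.69

We are 95% confident that μ ≥ 62.69.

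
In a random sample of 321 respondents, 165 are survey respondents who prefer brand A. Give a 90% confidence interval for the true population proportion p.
(0.468, 0.560)

Proportion CI:
p̂ = 165/321 = 0.51402
SE = √(p̂(1-p̂)/n) = √(0.51402 · 0.48598 / 321) = 0.02790

z* = 1.645
Margin = z* · SE = 1.645 · 0.02790 = 0.0459

CI: 0.51402 ± 0.0459 = (0.468, 0.560)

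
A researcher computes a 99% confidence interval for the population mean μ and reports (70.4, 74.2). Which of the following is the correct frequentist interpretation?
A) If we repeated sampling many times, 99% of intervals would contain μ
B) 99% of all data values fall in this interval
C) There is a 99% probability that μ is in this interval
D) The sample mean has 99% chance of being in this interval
A

A) Correct — this is the frequentist long-run coverage interpretation.
B) Wrong — a CI is about the parameter μ, not individual data values.
C) Wrong — μ is fixed; the randomness lives in the interval, not in μ.
D) Wrong — x̄ is observed and sits in the interval by construction.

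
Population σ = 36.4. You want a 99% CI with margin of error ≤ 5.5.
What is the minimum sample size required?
n ≥ 291

For margin E ≤ 5.5:
n ≥ (z* · σ / E)²
n ≥ (2.576 · 36.4 / 5.5)²
n ≥ 290.65

Minimum n = 291 (rounding up)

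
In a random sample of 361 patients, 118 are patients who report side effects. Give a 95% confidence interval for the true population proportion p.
(0.278, 0.375)

Proportion CI:
p̂ = 118/361 = 0.32687
SE = √(p̂(1-p̂)/n) = √(0.32687 · 0.67313 / 361) = 0.02469

z* = 1.960
Margin = z* · SE = 1.960 · 0.02469 = 0.0484

CI: 0.32687 ± 0.0484 = (0.278, 0.375)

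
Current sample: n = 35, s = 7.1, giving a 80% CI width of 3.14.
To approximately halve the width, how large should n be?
n ≈ 140

CI width ∝ 1/√n
To reduce width by factor 2, need √n to grow by 2 → need 2² = 4 times as many samples.

Current: n = 35, width = 3.14
New: n = 140, width ≈ 1.55

Width reduced by factor of 3.14/1.55 = 2.03.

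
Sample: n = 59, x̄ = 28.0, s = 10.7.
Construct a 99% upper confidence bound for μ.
μ ≤ 31.33

Upper bound (one-sided):
t* = 2.392 (one-sided for 99%)
Upper bound = x̄ + t* · s/√n = 28.0 + 2.392 · 10.7/√59 = 31.33

We are 99% confident that μ ≤ 31.33.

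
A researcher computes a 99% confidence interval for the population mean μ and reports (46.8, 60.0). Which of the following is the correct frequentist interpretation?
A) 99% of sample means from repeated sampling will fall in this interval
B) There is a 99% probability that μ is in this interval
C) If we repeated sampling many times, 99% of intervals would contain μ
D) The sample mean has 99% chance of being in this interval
C

A) Wrong — coverage applies to intervals containing μ, not to future x̄ values.
B) Wrong — μ is fixed; the randomness lives in the interval, not in μ.
C) Correct — this is the frequentist long-run coverage interpretation.
D) Wrong — x̄ is observed and sits in the interval by construction.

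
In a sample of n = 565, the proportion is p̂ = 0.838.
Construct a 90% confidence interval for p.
(0.813, 0.863)

Proportion CI:
SE = √(p̂(1-p̂)/n) = √(0.838 · 0.162 / 565) = 0.01550

z* = 1.645
Margin = z* · SE = 1.645 · 0.01550 = 0.0255

CI: 0.838 ± 0.0255 = (0.813, 0.863)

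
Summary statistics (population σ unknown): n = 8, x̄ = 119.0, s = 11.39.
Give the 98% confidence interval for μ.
(106.93, 131.07)

t-interval (σ unknown):
df = n - 1 = 7
t* = 2.998 for 98% confidence

Margin of error = t* · s/√n = 2.998 · 11.39/√8 = 12.07

CI: (106.93, 131.07)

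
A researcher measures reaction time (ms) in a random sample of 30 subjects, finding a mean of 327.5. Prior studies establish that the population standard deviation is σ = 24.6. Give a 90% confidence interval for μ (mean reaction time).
(320.11, 334.89)

z-interval (σ known):
z* = 1.645 for 90% confidence

Margin of error = z* · σ/√n = 1.645 · 24.6/√30 = 7.39

CI: (327.5 - 7.39, 327.5 + 7.39) = (320.11, 334.89)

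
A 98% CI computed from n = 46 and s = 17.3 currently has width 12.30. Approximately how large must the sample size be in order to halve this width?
n ≈ 184

CI width ∝ 1/√n
To reduce width by factor 2, need √n to grow by 2 → need 2² = 4 times as many samples.

Current: n = 46, width = 12.30
New: n = 184, width ≈ 5.99

Width reduced by factor of 12.30/5.99 = 2.05.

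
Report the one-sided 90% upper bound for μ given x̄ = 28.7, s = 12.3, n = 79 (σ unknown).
μ ≤ 30.49

Upper bound (one-sided):
t* = 1.292 (one-sided for 90%)
Upper bound = x̄ + t* · s/√n = 28.7 + 1.292 · 12.3/√79 = 30.49

We are 90% confident that μ ≤ 30.49.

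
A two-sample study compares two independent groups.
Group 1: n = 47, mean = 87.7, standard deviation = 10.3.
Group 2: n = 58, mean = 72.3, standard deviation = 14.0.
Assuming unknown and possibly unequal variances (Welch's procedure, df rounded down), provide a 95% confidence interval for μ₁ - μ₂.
(10.69, 20.11)

Difference: x̄₁ - x̄₂ = 15.40
SE = √(s₁²/n₁ + s₂²/n₂) = √(10.3²/47 + 14.0²/58) = 2.3741
df = 102.12 → 102 (Welch–Satterthwaite, rounded down)
t* = 1.983

CI: 15.40 ± 1.983 · 2.3741 = 15.40 ± 4.71 = (10.69, 20.11)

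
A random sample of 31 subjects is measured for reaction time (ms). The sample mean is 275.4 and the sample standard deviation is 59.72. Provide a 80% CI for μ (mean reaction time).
(261.35, 289.45)

t-interval (σ unknown):
df = n - 1 = 30
t* = 1.310 for 80% confidence

Margin of error = t* · s/√n = 1.310 · 59.72/√31 = 14.05

CI: (261.35, 289.45)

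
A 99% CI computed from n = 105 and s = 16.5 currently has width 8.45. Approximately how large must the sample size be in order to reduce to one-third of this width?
n ≈ 945

CI width ∝ 1/√n
To reduce width by factor 3, need √n to grow by 3 → need 3² = 9 times as many samples.

Current: n = 105, width = 8.45
New: n = 945, width ≈ 2.77

Width reduced by factor of 8.45/2.77 = 3.05.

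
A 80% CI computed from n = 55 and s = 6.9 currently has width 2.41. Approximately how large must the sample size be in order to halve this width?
n ≈ 220

CI width ∝ 1/√n
To reduce width by factor 2, need √n to grow by 2 → need 2² = 4 times as many samples.

Current: n = 55, width = 2.41
New: n = 220, width ≈ 1.20

Width reduced by factor of 2.41/1.20 = 2.01.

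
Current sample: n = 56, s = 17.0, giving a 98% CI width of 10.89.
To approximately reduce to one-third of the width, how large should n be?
n ≈ 504

CI width ∝ 1/√n
To reduce width by factor 3, need √n to grow by 3 → need 3² = 9 times as many samples.

Current: n = 56, width = 10.89
New: n = 504, width ≈ 3.53

Width reduced by factor of 10.89/3.53 = 3.08.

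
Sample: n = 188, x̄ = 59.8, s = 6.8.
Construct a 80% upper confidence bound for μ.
μ ≤ 60.22

Upper bound (one-sided):
t* = 0.844 (one-sided for 80%)
Upper bound = x̄ + t* · s/√n = 59.8 + 0.844 · 6.8/√188 = 60.22

We are 80% confident that μ ≤ 60.22.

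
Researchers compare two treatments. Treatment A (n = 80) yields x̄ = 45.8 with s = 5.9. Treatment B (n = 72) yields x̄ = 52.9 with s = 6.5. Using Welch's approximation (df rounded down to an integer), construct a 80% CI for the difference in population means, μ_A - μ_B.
(-8.40, -5.80)

Difference: x̄₁ - x̄₂ = -7.10
SE = √(s₁²/n₁ + s₂²/n₂) = √(5.9²/80 + 6.5²/72) = 1.0109
df = 144.12 → 144 (Welch–Satterthwaite, rounded down)
t* = 1.287

CI: -7.10 ± 1.287 · 1.0109 = -7.10 ± 1.30 = (-8.40, -5.80)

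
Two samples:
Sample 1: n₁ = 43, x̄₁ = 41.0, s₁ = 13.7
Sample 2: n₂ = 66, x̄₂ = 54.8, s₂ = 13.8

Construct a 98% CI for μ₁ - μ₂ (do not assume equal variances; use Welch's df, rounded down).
(-20.18, -7.42)

Difference: x̄₁ - x̄₂ = -13.80
SE = √(s₁²/n₁ + s₂²/n₂) = √(13.7²/43 + 13.8²/66) = 2.6926
df = 90.37 → 90 (Welch–Satterthwaite, rounded down)
t* = 2.368

CI: -13.80 ± 2.368 · 2.6926 = -13.80 ± 6.38 = (-20.18, -7.42)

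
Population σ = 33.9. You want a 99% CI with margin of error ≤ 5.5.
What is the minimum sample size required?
n ≥ 253

For margin E ≤ 5.5:
n ≥ (z* · σ / E)²
n ≥ (2.576 · 33.9 / 5.5)²
n ≥ 252.10

Minimum n = 253 (rounding up)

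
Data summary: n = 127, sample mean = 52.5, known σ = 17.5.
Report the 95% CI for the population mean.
(49.46, 55.54)

z-interval (σ known):
z* = 1.960 for 95% confidence

Margin of error = z* · σ/√n = 1.960 · 17.5/√127 = 3.04

CI: (52.5 - 3.04, 52.5 + 3.04) = (49.46, 55.54)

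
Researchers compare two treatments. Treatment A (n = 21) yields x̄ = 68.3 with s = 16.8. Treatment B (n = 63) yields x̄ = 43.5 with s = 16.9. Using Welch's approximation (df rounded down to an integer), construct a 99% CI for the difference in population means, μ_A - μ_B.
(13.23, 36.37)

Difference: x̄₁ - x̄₂ = 24.80
SE = √(s₁²/n₁ + s₂²/n₂) = √(16.8²/21 + 16.9²/63) = 4.2395
df = 34.50 → 34 (Welch–Satterthwaite, rounded down)
t* = 2.728

CI: 24.80 ± 2.728 · 4.2395 = 24.80 ± 11.57 = (13.23, 36.37)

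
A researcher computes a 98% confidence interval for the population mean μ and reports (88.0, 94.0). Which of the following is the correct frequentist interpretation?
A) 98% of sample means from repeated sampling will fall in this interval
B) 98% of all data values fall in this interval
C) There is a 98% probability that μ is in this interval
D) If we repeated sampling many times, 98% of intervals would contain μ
D

A) Wrong — coverage applies to intervals containing μ, not to future x̄ values.
B) Wrong — a CI is about the parameter μ, not individual data values.
C) Wrong — μ is fixed; the randomness lives in the interval, not in μ.
D) Correct — this is the frequentist long-run coverage interpretation.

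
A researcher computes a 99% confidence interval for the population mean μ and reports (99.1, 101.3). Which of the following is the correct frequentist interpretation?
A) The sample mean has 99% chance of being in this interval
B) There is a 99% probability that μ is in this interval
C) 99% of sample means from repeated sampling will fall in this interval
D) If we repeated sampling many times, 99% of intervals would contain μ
D

A) Wrong — x̄ is observed and sits in the interval by construction.
B) Wrong — μ is fixed; the randomness lives in the interval, not in μ.
C) Wrong — coverage applies to intervals containing μ, not to future x̄ values.
D) Correct — this is the frequentist long-run coverage interpretation.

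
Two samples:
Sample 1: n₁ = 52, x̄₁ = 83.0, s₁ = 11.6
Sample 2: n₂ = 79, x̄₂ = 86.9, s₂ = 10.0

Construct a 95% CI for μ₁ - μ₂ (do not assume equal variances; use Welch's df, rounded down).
(-7.80, -0.00)

Difference: x̄₁ - x̄₂ = -3.90
SE = √(s₁²/n₁ + s₂²/n₂) = √(11.6²/52 + 10.0²/79) = 1.9630
df = 97.80 → 97 (Welch–Satterthwaite, rounded down)
t* = 1.985

CI: -3.90 ± 1.985 · 1.9630 = -3.90 ± 3.90 = (-7.80, -0.00)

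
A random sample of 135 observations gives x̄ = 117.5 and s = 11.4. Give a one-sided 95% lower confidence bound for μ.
μ ≥ 115.88

Lower bound (one-sided):
t* = 1.656 (one-sided for 95%)
Lower bound = x̄ - t* · s/√n = 117.5 - 1.656 · 11.4/√135 = 115.88

We are 95% confident that μ ≥ 115.88.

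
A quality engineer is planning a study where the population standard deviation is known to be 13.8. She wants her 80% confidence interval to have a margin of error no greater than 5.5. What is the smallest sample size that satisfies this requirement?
n ≥ 11

For margin E ≤ 5.5:
n ≥ (z* · σ / E)²
n ≥ (1.282 · 13.8 / 5.5)²
n ≥ 10.35

Minimum n = 11 (rounding up)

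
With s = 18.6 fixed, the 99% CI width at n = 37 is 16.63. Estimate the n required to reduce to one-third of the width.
n ≈ 333

CI width ∝ 1/√n
To reduce width by factor 3, need √n to grow by 3 → need 3² = 9 times as many samples.

Current: n = 37, width = 16.63
New: n = 333, width ≈ 5.28

Width reduced by factor of 16.63/5.28 = 3.15.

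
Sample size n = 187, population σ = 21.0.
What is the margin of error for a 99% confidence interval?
Margin of error = 3.96

Margin of error = z* · σ/√n
= 2.576 · 21.0/√187
= 2.576 · 21.0/13.6748
= 3.96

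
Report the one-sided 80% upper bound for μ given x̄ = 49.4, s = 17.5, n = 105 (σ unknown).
μ ≤ 50.84

Upper bound (one-sided):
t* = 0.845 (one-sided for 80%)
Upper bound = x̄ + t* · s/√n = 49.4 + 0.845 · 17.5/√105 = 50.84

We are 80% confident that μ ≤ 50.84.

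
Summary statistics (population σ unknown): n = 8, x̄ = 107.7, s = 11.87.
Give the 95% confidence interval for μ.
(97.77, 117.63)

t-interval (σ unknown):
df = n - 1 = 7
t* = 2.365 for 95% confidence

Margin of error = t* · s/√n = 2.365 · 11.87/√8 = 9.93

CI: (97.77, 117.63)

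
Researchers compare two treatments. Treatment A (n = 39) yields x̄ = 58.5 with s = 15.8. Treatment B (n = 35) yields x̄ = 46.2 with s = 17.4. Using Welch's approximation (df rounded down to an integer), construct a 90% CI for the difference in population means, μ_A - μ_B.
(5.83, 18.77)

Difference: x̄₁ - x̄₂ = 12.30
SE = √(s₁²/n₁ + s₂²/n₂) = √(15.8²/39 + 17.4²/35) = 3.8796
df = 69.09 → 69 (Welch–Satterthwaite, rounded down)
t* = 1.667

CI: 12.30 ± 1.667 · 3.8796 = 12.30 ± 6.47 = (5.83, 18.77)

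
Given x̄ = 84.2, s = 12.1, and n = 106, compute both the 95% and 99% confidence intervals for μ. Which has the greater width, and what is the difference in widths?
99% CI is wider by 1.51

df = 105
95% CI: t* = 1.983, (81.87, 86.53), width = 2 · t* · s/√n = 4.66
99% CI: t* = 2.623, (81.12, 87.28), width = 2 · t* · s/√n = 6.17

The 99% CI is wider by 6.17 - 4.66 = 1.51.
Higher confidence requires a wider interval.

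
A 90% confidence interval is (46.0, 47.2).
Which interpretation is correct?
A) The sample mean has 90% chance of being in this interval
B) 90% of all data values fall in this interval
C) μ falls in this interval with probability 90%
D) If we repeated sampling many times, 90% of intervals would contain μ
D

A) Wrong — x̄ is observed and sits in the interval by construction.
B) Wrong — a CI is about the parameter μ, not individual data values.
C) Wrong — μ is fixed; the randomness lives in the interval, not in μ.
D) Correct — this is the frequentist long-run coverage interpretation.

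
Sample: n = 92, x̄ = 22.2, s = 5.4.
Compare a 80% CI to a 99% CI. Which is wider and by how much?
99% CI is wider by 1.51

df = 91
80% CI: t* = 1.291, (21.47, 22.93), width = 2 · t* · s/√n = 1.45
99% CI: t* = 2.631, (20.72, 23.68), width = 2 · t* · s/√n = 2.96

The 99% CI is wider by 2.96 - 1.45 = 1.51.
Higher confidence requires a wider interval.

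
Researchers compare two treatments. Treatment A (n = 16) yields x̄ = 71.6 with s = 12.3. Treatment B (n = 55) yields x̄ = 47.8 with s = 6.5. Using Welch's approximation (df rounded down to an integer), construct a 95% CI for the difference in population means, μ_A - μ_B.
(17.05, 30.55)

Difference: x̄₁ - x̄₂ = 23.80
SE = √(s₁²/n₁ + s₂²/n₂) = √(12.3²/16 + 6.5²/55) = 3.1975
df = 17.50 → 17 (Welch–Satterthwaite, rounded down)
t* = 2.110

CI: 23.80 ± 2.110 · 3.1975 = 23.80 ± 6.75 = (17.05, 30.55)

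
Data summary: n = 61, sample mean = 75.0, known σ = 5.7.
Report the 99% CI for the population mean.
(73.12, 76.88)

z-interval (σ known):
z* = 2.576 for 99% confidence

Margin of error = z* · σ/√n = 2.576 · 5.7/√61 = 1.88

CI: (75.0 - 1.88, 75.0 + 1.88) = (73.12, 76.88)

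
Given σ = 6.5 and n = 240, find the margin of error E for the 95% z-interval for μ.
Margin of error = 0.82

Margin of error = z* · σ/√n
= 1.960 · 6.5/√240
= 1.960 · 6.5/15.4919
= 0.82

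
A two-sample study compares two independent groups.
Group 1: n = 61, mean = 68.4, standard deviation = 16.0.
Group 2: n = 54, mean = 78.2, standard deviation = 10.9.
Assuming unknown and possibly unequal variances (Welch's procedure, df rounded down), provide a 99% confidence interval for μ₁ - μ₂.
(-16.43, -3.17)

Difference: x̄₁ - x̄₂ = -9.80
SE = √(s₁²/n₁ + s₂²/n₂) = √(16.0²/61 + 10.9²/54) = 2.5292
df = 106.32 → 106 (Welch–Satterthwaite, rounded down)
t* = 2.623

CI: -9.80 ± 2.623 · 2.5292 = -9.80 ± 6.63 = (-16.43, -3.17)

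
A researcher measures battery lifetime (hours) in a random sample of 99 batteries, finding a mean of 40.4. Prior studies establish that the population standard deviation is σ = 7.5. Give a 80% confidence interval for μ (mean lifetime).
(39.43, 41.37)

z-interval (σ known):
z* = 1.282 for 80% confidence

Margin of error = z* · σ/√n = 1.282 · 7.5/√99 = 0.97

CI: (40.4 - 0.97, 40.4 + 0.97) = (39.43, 41.37)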